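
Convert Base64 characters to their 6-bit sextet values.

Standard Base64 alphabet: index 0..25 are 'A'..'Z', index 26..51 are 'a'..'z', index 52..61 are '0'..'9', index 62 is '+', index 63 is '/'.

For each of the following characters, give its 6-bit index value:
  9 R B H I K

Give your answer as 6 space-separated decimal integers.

'9': 0..9 range, 52 + ord('9') − ord('0') = 61
'R': A..Z range, ord('R') − ord('A') = 17
'B': A..Z range, ord('B') − ord('A') = 1
'H': A..Z range, ord('H') − ord('A') = 7
'I': A..Z range, ord('I') − ord('A') = 8
'K': A..Z range, ord('K') − ord('A') = 10

Answer: 61 17 1 7 8 10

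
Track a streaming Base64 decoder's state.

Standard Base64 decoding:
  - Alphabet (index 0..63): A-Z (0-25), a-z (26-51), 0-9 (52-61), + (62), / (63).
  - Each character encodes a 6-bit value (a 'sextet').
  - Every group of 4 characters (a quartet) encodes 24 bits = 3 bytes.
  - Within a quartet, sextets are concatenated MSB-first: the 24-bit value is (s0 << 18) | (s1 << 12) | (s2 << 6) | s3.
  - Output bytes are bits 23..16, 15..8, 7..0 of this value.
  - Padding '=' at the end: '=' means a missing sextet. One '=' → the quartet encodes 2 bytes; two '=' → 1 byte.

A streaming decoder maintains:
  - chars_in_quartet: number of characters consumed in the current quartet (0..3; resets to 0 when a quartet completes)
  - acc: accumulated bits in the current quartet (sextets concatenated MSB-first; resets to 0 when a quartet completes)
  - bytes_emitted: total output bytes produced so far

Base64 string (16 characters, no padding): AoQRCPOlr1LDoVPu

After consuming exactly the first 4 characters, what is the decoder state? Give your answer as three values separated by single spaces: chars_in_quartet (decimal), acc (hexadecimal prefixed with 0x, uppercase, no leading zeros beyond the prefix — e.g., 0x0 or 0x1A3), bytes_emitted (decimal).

After char 0 ('A'=0): chars_in_quartet=1 acc=0x0 bytes_emitted=0
After char 1 ('o'=40): chars_in_quartet=2 acc=0x28 bytes_emitted=0
After char 2 ('Q'=16): chars_in_quartet=3 acc=0xA10 bytes_emitted=0
After char 3 ('R'=17): chars_in_quartet=4 acc=0x28411 -> emit 02 84 11, reset; bytes_emitted=3

Answer: 0 0x0 3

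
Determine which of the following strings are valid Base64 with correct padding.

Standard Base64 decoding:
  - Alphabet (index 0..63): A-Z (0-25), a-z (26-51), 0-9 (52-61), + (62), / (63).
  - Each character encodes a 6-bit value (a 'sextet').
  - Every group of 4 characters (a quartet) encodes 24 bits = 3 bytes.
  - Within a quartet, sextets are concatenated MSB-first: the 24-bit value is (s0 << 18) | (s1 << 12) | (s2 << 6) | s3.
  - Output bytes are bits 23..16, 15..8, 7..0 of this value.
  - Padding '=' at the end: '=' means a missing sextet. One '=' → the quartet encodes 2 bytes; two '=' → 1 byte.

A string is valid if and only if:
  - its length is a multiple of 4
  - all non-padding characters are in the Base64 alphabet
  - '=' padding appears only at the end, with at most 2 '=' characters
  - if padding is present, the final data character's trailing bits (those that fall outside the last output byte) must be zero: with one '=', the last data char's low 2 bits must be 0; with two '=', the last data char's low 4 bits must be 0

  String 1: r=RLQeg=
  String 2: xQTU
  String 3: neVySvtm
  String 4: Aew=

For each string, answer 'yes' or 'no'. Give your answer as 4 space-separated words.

Answer: no yes yes yes

Derivation:
String 1: 'r=RLQeg=' → invalid (bad char(s): ['=']; '=' in middle)
String 2: 'xQTU' → valid
String 3: 'neVySvtm' → valid
String 4: 'Aew=' → valid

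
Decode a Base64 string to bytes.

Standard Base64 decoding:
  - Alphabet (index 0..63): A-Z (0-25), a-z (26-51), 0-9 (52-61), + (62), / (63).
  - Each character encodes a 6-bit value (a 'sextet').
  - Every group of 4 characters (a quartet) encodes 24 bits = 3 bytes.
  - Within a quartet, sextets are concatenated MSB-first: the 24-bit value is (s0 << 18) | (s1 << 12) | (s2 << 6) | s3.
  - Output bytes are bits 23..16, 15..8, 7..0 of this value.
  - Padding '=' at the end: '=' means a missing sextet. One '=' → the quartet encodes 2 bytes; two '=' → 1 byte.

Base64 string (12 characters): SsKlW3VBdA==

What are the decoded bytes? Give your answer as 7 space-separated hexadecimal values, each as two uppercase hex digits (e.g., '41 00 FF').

After char 0 ('S'=18): chars_in_quartet=1 acc=0x12 bytes_emitted=0
After char 1 ('s'=44): chars_in_quartet=2 acc=0x4AC bytes_emitted=0
After char 2 ('K'=10): chars_in_quartet=3 acc=0x12B0A bytes_emitted=0
After char 3 ('l'=37): chars_in_quartet=4 acc=0x4AC2A5 -> emit 4A C2 A5, reset; bytes_emitted=3
After char 4 ('W'=22): chars_in_quartet=1 acc=0x16 bytes_emitted=3
After char 5 ('3'=55): chars_in_quartet=2 acc=0x5B7 bytes_emitted=3
After char 6 ('V'=21): chars_in_quartet=3 acc=0x16DD5 bytes_emitted=3
After char 7 ('B'=1): chars_in_quartet=4 acc=0x5B7541 -> emit 5B 75 41, reset; bytes_emitted=6
After char 8 ('d'=29): chars_in_quartet=1 acc=0x1D bytes_emitted=6
After char 9 ('A'=0): chars_in_quartet=2 acc=0x740 bytes_emitted=6
Padding '==': partial quartet acc=0x740 -> emit 74; bytes_emitted=7

Answer: 4A C2 A5 5B 75 41 74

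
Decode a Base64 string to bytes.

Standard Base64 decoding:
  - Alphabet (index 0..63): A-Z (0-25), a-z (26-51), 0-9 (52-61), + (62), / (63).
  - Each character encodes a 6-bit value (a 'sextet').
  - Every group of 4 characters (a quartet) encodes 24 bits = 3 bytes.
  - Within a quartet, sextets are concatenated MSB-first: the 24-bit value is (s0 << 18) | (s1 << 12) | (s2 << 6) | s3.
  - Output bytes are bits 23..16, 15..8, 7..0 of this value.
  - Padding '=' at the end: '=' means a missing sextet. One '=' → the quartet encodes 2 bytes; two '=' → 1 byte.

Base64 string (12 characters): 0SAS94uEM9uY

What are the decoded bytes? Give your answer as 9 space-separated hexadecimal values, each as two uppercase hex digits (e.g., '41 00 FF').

After char 0 ('0'=52): chars_in_quartet=1 acc=0x34 bytes_emitted=0
After char 1 ('S'=18): chars_in_quartet=2 acc=0xD12 bytes_emitted=0
After char 2 ('A'=0): chars_in_quartet=3 acc=0x34480 bytes_emitted=0
After char 3 ('S'=18): chars_in_quartet=4 acc=0xD12012 -> emit D1 20 12, reset; bytes_emitted=3
After char 4 ('9'=61): chars_in_quartet=1 acc=0x3D bytes_emitted=3
After char 5 ('4'=56): chars_in_quartet=2 acc=0xF78 bytes_emitted=3
After char 6 ('u'=46): chars_in_quartet=3 acc=0x3DE2E bytes_emitted=3
After char 7 ('E'=4): chars_in_quartet=4 acc=0xF78B84 -> emit F7 8B 84, reset; bytes_emitted=6
After char 8 ('M'=12): chars_in_quartet=1 acc=0xC bytes_emitted=6
After char 9 ('9'=61): chars_in_quartet=2 acc=0x33D bytes_emitted=6
After char 10 ('u'=46): chars_in_quartet=3 acc=0xCF6E bytes_emitted=6
After char 11 ('Y'=24): chars_in_quartet=4 acc=0x33DB98 -> emit 33 DB 98, reset; bytes_emitted=9

Answer: D1 20 12 F7 8B 84 33 DB 98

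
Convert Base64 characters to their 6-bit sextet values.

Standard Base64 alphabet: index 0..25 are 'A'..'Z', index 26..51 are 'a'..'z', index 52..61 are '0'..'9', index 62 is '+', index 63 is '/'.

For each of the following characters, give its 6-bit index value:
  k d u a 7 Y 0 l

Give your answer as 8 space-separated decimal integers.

Answer: 36 29 46 26 59 24 52 37

Derivation:
'k': a..z range, 26 + ord('k') − ord('a') = 36
'd': a..z range, 26 + ord('d') − ord('a') = 29
'u': a..z range, 26 + ord('u') − ord('a') = 46
'a': a..z range, 26 + ord('a') − ord('a') = 26
'7': 0..9 range, 52 + ord('7') − ord('0') = 59
'Y': A..Z range, ord('Y') − ord('A') = 24
'0': 0..9 range, 52 + ord('0') − ord('0') = 52
'l': a..z range, 26 + ord('l') − ord('a') = 37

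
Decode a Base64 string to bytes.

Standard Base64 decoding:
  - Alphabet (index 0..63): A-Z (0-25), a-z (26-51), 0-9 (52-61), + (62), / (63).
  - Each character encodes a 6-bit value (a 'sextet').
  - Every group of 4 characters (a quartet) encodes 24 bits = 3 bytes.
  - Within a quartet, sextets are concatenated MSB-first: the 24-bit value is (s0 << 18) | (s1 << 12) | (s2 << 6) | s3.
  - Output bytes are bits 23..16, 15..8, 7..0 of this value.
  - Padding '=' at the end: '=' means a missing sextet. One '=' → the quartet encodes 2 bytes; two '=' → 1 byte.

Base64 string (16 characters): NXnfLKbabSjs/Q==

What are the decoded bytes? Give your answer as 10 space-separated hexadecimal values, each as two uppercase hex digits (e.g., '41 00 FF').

After char 0 ('N'=13): chars_in_quartet=1 acc=0xD bytes_emitted=0
After char 1 ('X'=23): chars_in_quartet=2 acc=0x357 bytes_emitted=0
After char 2 ('n'=39): chars_in_quartet=3 acc=0xD5E7 bytes_emitted=0
After char 3 ('f'=31): chars_in_quartet=4 acc=0x3579DF -> emit 35 79 DF, reset; bytes_emitted=3
After char 4 ('L'=11): chars_in_quartet=1 acc=0xB bytes_emitted=3
After char 5 ('K'=10): chars_in_quartet=2 acc=0x2CA bytes_emitted=3
After char 6 ('b'=27): chars_in_quartet=3 acc=0xB29B bytes_emitted=3
After char 7 ('a'=26): chars_in_quartet=4 acc=0x2CA6DA -> emit 2C A6 DA, reset; bytes_emitted=6
After char 8 ('b'=27): chars_in_quartet=1 acc=0x1B bytes_emitted=6
After char 9 ('S'=18): chars_in_quartet=2 acc=0x6D2 bytes_emitted=6
After char 10 ('j'=35): chars_in_quartet=3 acc=0x1B4A3 bytes_emitted=6
After char 11 ('s'=44): chars_in_quartet=4 acc=0x6D28EC -> emit 6D 28 EC, reset; bytes_emitted=9
After char 12 ('/'=63): chars_in_quartet=1 acc=0x3F bytes_emitted=9
After char 13 ('Q'=16): chars_in_quartet=2 acc=0xFD0 bytes_emitted=9
Padding '==': partial quartet acc=0xFD0 -> emit FD; bytes_emitted=10

Answer: 35 79 DF 2C A6 DA 6D 28 EC FD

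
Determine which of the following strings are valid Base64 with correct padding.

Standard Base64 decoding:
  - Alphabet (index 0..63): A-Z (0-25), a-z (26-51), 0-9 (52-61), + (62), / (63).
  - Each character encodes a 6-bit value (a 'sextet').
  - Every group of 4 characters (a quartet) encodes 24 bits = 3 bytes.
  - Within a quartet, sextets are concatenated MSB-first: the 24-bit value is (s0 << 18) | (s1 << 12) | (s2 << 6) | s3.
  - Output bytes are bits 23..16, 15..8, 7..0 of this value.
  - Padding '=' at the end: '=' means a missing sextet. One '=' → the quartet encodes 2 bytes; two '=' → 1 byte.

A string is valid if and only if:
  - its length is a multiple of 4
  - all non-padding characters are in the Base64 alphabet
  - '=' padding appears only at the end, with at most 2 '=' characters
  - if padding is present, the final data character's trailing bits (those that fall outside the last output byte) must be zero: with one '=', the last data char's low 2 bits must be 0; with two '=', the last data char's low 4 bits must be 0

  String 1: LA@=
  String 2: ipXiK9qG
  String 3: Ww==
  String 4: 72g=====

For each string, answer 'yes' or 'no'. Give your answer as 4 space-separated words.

String 1: 'LA@=' → invalid (bad char(s): ['@'])
String 2: 'ipXiK9qG' → valid
String 3: 'Ww==' → valid
String 4: '72g=====' → invalid (5 pad chars (max 2))

Answer: no yes yes no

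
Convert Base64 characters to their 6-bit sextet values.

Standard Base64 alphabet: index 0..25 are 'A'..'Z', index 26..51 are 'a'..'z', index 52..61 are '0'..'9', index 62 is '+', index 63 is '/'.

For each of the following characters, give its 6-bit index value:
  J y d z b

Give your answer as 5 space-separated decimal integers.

Answer: 9 50 29 51 27

Derivation:
'J': A..Z range, ord('J') − ord('A') = 9
'y': a..z range, 26 + ord('y') − ord('a') = 50
'd': a..z range, 26 + ord('d') − ord('a') = 29
'z': a..z range, 26 + ord('z') − ord('a') = 51
'b': a..z range, 26 + ord('b') − ord('a') = 27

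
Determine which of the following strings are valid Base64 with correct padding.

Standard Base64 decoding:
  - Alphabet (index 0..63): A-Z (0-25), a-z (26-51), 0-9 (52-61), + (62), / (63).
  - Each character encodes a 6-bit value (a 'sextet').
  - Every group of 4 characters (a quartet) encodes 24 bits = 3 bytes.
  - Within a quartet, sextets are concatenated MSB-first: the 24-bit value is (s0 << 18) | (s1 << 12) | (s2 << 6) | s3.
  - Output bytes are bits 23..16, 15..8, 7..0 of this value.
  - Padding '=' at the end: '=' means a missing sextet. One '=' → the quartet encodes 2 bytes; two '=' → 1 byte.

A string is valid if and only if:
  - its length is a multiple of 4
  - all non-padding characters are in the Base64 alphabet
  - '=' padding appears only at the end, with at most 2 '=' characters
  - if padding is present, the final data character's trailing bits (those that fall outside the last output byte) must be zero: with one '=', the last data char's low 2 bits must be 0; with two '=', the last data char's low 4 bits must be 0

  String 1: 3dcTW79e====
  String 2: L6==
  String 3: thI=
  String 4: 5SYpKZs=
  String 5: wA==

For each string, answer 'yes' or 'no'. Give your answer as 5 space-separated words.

String 1: '3dcTW79e====' → invalid (4 pad chars (max 2))
String 2: 'L6==' → invalid (bad trailing bits)
String 3: 'thI=' → valid
String 4: '5SYpKZs=' → valid
String 5: 'wA==' → valid

Answer: no no yes yes yes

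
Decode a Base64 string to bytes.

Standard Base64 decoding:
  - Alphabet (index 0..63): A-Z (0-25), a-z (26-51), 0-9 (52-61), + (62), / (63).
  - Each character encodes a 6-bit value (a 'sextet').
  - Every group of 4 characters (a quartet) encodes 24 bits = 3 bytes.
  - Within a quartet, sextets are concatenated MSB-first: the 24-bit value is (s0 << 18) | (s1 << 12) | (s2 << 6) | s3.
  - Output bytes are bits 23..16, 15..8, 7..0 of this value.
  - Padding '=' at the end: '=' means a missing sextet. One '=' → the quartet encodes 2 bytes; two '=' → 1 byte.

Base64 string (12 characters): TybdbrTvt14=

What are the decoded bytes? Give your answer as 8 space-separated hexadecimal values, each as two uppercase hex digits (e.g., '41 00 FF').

After char 0 ('T'=19): chars_in_quartet=1 acc=0x13 bytes_emitted=0
After char 1 ('y'=50): chars_in_quartet=2 acc=0x4F2 bytes_emitted=0
After char 2 ('b'=27): chars_in_quartet=3 acc=0x13C9B bytes_emitted=0
After char 3 ('d'=29): chars_in_quartet=4 acc=0x4F26DD -> emit 4F 26 DD, reset; bytes_emitted=3
After char 4 ('b'=27): chars_in_quartet=1 acc=0x1B bytes_emitted=3
After char 5 ('r'=43): chars_in_quartet=2 acc=0x6EB bytes_emitted=3
After char 6 ('T'=19): chars_in_quartet=3 acc=0x1BAD3 bytes_emitted=3
After char 7 ('v'=47): chars_in_quartet=4 acc=0x6EB4EF -> emit 6E B4 EF, reset; bytes_emitted=6
After char 8 ('t'=45): chars_in_quartet=1 acc=0x2D bytes_emitted=6
After char 9 ('1'=53): chars_in_quartet=2 acc=0xB75 bytes_emitted=6
After char 10 ('4'=56): chars_in_quartet=3 acc=0x2DD78 bytes_emitted=6
Padding '=': partial quartet acc=0x2DD78 -> emit B7 5E; bytes_emitted=8

Answer: 4F 26 DD 6E B4 EF B7 5E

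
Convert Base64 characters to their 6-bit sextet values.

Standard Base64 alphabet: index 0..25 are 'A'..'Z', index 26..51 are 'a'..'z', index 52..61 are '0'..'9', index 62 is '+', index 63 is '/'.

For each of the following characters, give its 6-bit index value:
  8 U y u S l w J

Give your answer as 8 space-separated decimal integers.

'8': 0..9 range, 52 + ord('8') − ord('0') = 60
'U': A..Z range, ord('U') − ord('A') = 20
'y': a..z range, 26 + ord('y') − ord('a') = 50
'u': a..z range, 26 + ord('u') − ord('a') = 46
'S': A..Z range, ord('S') − ord('A') = 18
'l': a..z range, 26 + ord('l') − ord('a') = 37
'w': a..z range, 26 + ord('w') − ord('a') = 48
'J': A..Z range, ord('J') − ord('A') = 9

Answer: 60 20 50 46 18 37 48 9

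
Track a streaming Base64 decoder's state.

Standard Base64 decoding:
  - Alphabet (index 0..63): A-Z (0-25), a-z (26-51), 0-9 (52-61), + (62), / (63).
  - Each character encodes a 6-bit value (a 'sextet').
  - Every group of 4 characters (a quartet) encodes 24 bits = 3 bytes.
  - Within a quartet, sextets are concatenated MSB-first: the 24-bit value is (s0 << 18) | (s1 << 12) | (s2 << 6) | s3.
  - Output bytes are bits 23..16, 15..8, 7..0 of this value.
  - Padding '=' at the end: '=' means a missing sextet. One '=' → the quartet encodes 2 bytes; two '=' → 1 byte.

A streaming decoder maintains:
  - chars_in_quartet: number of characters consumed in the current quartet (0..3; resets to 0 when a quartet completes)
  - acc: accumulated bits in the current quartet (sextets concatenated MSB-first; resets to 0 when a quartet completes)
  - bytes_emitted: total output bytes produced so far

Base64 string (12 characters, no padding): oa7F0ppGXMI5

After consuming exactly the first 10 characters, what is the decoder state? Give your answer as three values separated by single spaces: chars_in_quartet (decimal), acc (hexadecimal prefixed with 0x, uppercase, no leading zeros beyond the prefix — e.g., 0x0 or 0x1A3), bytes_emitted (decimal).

Answer: 2 0x5CC 6

Derivation:
After char 0 ('o'=40): chars_in_quartet=1 acc=0x28 bytes_emitted=0
After char 1 ('a'=26): chars_in_quartet=2 acc=0xA1A bytes_emitted=0
After char 2 ('7'=59): chars_in_quartet=3 acc=0x286BB bytes_emitted=0
After char 3 ('F'=5): chars_in_quartet=4 acc=0xA1AEC5 -> emit A1 AE C5, reset; bytes_emitted=3
After char 4 ('0'=52): chars_in_quartet=1 acc=0x34 bytes_emitted=3
After char 5 ('p'=41): chars_in_quartet=2 acc=0xD29 bytes_emitted=3
After char 6 ('p'=41): chars_in_quartet=3 acc=0x34A69 bytes_emitted=3
After char 7 ('G'=6): chars_in_quartet=4 acc=0xD29A46 -> emit D2 9A 46, reset; bytes_emitted=6
After char 8 ('X'=23): chars_in_quartet=1 acc=0x17 bytes_emitted=6
After char 9 ('M'=12): chars_in_quartet=2 acc=0x5CC bytes_emitted=6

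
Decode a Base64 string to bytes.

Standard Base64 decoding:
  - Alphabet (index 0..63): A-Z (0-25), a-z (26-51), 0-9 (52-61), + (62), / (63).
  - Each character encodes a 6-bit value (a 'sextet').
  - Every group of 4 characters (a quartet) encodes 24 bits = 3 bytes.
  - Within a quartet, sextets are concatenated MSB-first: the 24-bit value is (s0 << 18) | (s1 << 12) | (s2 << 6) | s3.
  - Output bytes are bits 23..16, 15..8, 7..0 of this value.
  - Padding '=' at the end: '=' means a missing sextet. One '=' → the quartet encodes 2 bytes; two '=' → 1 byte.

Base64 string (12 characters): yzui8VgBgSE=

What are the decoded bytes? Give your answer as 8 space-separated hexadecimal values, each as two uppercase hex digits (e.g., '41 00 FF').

Answer: CB 3B A2 F1 58 01 81 21

Derivation:
After char 0 ('y'=50): chars_in_quartet=1 acc=0x32 bytes_emitted=0
After char 1 ('z'=51): chars_in_quartet=2 acc=0xCB3 bytes_emitted=0
After char 2 ('u'=46): chars_in_quartet=3 acc=0x32CEE bytes_emitted=0
After char 3 ('i'=34): chars_in_quartet=4 acc=0xCB3BA2 -> emit CB 3B A2, reset; bytes_emitted=3
After char 4 ('8'=60): chars_in_quartet=1 acc=0x3C bytes_emitted=3
After char 5 ('V'=21): chars_in_quartet=2 acc=0xF15 bytes_emitted=3
After char 6 ('g'=32): chars_in_quartet=3 acc=0x3C560 bytes_emitted=3
After char 7 ('B'=1): chars_in_quartet=4 acc=0xF15801 -> emit F1 58 01, reset; bytes_emitted=6
After char 8 ('g'=32): chars_in_quartet=1 acc=0x20 bytes_emitted=6
After char 9 ('S'=18): chars_in_quartet=2 acc=0x812 bytes_emitted=6
After char 10 ('E'=4): chars_in_quartet=3 acc=0x20484 bytes_emitted=6
Padding '=': partial quartet acc=0x20484 -> emit 81 21; bytes_emitted=8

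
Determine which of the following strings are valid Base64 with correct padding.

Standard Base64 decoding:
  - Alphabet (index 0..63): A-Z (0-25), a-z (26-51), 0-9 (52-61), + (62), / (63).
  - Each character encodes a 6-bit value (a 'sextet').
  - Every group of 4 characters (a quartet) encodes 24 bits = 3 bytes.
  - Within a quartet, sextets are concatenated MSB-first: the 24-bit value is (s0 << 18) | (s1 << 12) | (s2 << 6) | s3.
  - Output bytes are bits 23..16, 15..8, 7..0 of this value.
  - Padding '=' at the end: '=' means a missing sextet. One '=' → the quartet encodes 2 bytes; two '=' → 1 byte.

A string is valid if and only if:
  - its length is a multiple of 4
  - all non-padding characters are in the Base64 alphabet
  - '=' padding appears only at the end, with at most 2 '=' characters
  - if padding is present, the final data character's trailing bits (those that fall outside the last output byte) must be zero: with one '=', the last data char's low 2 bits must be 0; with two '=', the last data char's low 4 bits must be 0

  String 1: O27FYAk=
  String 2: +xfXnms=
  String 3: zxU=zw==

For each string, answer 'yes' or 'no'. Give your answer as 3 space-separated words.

Answer: yes yes no

Derivation:
String 1: 'O27FYAk=' → valid
String 2: '+xfXnms=' → valid
String 3: 'zxU=zw==' → invalid (bad char(s): ['=']; '=' in middle)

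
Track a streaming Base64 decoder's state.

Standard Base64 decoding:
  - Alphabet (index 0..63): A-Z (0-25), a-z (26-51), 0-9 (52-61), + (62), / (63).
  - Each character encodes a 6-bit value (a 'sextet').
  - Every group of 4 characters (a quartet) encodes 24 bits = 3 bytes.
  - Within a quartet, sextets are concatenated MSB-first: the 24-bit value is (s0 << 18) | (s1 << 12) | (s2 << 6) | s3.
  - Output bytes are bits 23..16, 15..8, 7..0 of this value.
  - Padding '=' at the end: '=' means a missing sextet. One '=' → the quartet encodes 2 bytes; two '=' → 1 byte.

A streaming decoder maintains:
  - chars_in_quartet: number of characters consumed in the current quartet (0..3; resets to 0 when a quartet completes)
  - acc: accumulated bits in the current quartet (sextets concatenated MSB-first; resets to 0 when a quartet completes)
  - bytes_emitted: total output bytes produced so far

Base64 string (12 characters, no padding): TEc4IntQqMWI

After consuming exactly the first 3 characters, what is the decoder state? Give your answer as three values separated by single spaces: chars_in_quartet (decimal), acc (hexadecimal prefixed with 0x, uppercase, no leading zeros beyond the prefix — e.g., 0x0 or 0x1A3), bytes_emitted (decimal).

After char 0 ('T'=19): chars_in_quartet=1 acc=0x13 bytes_emitted=0
After char 1 ('E'=4): chars_in_quartet=2 acc=0x4C4 bytes_emitted=0
After char 2 ('c'=28): chars_in_quartet=3 acc=0x1311C bytes_emitted=0

Answer: 3 0x1311C 0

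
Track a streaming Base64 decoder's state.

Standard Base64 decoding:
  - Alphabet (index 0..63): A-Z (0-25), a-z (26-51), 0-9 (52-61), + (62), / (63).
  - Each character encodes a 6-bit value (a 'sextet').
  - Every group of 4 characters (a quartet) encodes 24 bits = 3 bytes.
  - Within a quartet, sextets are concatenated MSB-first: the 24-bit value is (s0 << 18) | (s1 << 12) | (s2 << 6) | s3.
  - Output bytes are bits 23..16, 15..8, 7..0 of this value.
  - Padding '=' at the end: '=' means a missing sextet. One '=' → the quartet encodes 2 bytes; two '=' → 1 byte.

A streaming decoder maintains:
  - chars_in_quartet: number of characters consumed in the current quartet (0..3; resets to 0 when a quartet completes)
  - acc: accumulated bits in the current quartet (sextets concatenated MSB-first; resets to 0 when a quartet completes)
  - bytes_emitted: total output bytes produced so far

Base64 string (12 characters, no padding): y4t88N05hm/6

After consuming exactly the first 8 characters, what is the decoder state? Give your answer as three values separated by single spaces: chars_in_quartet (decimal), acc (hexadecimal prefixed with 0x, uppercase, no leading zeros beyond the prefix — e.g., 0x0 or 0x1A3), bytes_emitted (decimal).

After char 0 ('y'=50): chars_in_quartet=1 acc=0x32 bytes_emitted=0
After char 1 ('4'=56): chars_in_quartet=2 acc=0xCB8 bytes_emitted=0
After char 2 ('t'=45): chars_in_quartet=3 acc=0x32E2D bytes_emitted=0
After char 3 ('8'=60): chars_in_quartet=4 acc=0xCB8B7C -> emit CB 8B 7C, reset; bytes_emitted=3
After char 4 ('8'=60): chars_in_quartet=1 acc=0x3C bytes_emitted=3
After char 5 ('N'=13): chars_in_quartet=2 acc=0xF0D bytes_emitted=3
After char 6 ('0'=52): chars_in_quartet=3 acc=0x3C374 bytes_emitted=3
After char 7 ('5'=57): chars_in_quartet=4 acc=0xF0DD39 -> emit F0 DD 39, reset; bytes_emitted=6

Answer: 0 0x0 6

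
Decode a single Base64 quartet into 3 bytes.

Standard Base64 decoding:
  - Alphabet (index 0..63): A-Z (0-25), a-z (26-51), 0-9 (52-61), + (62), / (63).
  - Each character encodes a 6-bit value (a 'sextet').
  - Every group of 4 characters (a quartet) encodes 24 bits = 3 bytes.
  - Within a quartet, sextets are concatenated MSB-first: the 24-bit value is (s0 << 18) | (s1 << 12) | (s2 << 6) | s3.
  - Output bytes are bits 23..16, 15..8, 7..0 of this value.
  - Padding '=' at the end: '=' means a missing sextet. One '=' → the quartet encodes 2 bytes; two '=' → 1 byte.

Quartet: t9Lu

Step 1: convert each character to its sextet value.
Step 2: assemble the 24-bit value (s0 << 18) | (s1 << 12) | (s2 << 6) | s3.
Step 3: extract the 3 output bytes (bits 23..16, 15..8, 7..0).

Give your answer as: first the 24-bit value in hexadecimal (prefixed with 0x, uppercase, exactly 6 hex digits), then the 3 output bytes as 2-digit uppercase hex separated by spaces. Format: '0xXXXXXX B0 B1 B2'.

Answer: 0xB7D2EE B7 D2 EE

Derivation:
Sextets: t=45, 9=61, L=11, u=46
24-bit: (45<<18) | (61<<12) | (11<<6) | 46
      = 0xB40000 | 0x03D000 | 0x0002C0 | 0x00002E
      = 0xB7D2EE
Bytes: (v>>16)&0xFF=B7, (v>>8)&0xFF=D2, v&0xFF=EE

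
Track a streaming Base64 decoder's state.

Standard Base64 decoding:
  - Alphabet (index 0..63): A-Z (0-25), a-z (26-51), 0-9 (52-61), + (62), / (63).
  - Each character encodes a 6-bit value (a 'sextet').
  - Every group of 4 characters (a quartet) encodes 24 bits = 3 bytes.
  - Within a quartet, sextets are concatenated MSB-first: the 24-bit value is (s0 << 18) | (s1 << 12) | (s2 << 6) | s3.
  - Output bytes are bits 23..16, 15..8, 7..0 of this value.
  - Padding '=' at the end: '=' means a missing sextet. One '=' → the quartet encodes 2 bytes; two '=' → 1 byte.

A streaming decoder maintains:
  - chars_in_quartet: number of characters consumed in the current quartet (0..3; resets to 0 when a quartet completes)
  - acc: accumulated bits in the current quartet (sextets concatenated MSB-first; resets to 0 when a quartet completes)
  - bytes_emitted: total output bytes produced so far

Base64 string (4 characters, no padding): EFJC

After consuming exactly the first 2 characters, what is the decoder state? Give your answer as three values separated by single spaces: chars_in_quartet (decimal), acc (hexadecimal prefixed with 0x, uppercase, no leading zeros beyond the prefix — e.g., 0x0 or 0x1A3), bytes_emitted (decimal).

Answer: 2 0x105 0

Derivation:
After char 0 ('E'=4): chars_in_quartet=1 acc=0x4 bytes_emitted=0
After char 1 ('F'=5): chars_in_quartet=2 acc=0x105 bytes_emitted=0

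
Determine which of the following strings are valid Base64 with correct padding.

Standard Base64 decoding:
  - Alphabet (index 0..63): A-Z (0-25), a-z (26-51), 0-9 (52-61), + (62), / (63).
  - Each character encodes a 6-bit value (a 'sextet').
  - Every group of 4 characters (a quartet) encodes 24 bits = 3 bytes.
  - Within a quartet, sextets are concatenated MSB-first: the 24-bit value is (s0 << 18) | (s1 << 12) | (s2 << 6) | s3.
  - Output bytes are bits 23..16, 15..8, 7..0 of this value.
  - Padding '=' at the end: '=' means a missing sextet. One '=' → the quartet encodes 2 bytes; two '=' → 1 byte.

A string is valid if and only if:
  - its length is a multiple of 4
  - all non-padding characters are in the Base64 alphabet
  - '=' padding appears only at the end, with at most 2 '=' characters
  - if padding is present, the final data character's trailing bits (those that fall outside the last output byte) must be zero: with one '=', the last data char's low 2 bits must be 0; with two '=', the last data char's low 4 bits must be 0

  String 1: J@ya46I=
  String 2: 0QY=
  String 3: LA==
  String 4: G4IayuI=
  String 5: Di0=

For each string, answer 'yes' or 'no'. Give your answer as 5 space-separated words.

Answer: no yes yes yes yes

Derivation:
String 1: 'J@ya46I=' → invalid (bad char(s): ['@'])
String 2: '0QY=' → valid
String 3: 'LA==' → valid
String 4: 'G4IayuI=' → valid
String 5: 'Di0=' → valid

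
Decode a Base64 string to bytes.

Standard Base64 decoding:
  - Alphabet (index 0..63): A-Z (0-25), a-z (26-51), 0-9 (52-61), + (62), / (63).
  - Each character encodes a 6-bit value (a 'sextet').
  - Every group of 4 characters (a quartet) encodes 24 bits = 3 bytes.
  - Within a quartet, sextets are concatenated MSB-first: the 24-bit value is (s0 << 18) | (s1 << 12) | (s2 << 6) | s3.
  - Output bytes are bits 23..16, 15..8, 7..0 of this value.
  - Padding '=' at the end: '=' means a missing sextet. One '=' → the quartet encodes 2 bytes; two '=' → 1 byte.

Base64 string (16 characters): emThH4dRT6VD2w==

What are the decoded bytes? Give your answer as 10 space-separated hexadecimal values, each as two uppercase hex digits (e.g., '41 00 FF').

Answer: 7A 64 E1 1F 87 51 4F A5 43 DB

Derivation:
After char 0 ('e'=30): chars_in_quartet=1 acc=0x1E bytes_emitted=0
After char 1 ('m'=38): chars_in_quartet=2 acc=0x7A6 bytes_emitted=0
After char 2 ('T'=19): chars_in_quartet=3 acc=0x1E993 bytes_emitted=0
After char 3 ('h'=33): chars_in_quartet=4 acc=0x7A64E1 -> emit 7A 64 E1, reset; bytes_emitted=3
After char 4 ('H'=7): chars_in_quartet=1 acc=0x7 bytes_emitted=3
After char 5 ('4'=56): chars_in_quartet=2 acc=0x1F8 bytes_emitted=3
After char 6 ('d'=29): chars_in_quartet=3 acc=0x7E1D bytes_emitted=3
After char 7 ('R'=17): chars_in_quartet=4 acc=0x1F8751 -> emit 1F 87 51, reset; bytes_emitted=6
After char 8 ('T'=19): chars_in_quartet=1 acc=0x13 bytes_emitted=6
After char 9 ('6'=58): chars_in_quartet=2 acc=0x4FA bytes_emitted=6
After char 10 ('V'=21): chars_in_quartet=3 acc=0x13E95 bytes_emitted=6
After char 11 ('D'=3): chars_in_quartet=4 acc=0x4FA543 -> emit 4F A5 43, reset; bytes_emitted=9
After char 12 ('2'=54): chars_in_quartet=1 acc=0x36 bytes_emitted=9
After char 13 ('w'=48): chars_in_quartet=2 acc=0xDB0 bytes_emitted=9
Padding '==': partial quartet acc=0xDB0 -> emit DB; bytes_emitted=10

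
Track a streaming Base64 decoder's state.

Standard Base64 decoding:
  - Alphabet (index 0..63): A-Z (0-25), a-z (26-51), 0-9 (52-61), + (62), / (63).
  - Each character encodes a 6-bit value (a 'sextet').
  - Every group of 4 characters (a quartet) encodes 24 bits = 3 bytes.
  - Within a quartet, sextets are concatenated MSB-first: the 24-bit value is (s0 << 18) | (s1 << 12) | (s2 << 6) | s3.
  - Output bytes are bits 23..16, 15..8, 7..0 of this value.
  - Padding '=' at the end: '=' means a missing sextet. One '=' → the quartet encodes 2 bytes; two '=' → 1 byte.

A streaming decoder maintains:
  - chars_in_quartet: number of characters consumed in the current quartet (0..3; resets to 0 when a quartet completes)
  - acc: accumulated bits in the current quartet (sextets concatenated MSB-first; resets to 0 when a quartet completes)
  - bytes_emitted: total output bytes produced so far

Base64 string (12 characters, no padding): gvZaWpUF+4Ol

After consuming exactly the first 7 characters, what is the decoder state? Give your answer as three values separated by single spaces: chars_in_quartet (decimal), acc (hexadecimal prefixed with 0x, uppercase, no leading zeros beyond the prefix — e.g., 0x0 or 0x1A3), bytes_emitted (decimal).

Answer: 3 0x16A54 3

Derivation:
After char 0 ('g'=32): chars_in_quartet=1 acc=0x20 bytes_emitted=0
After char 1 ('v'=47): chars_in_quartet=2 acc=0x82F bytes_emitted=0
After char 2 ('Z'=25): chars_in_quartet=3 acc=0x20BD9 bytes_emitted=0
After char 3 ('a'=26): chars_in_quartet=4 acc=0x82F65A -> emit 82 F6 5A, reset; bytes_emitted=3
After char 4 ('W'=22): chars_in_quartet=1 acc=0x16 bytes_emitted=3
After char 5 ('p'=41): chars_in_quartet=2 acc=0x5A9 bytes_emitted=3
After char 6 ('U'=20): chars_in_quartet=3 acc=0x16A54 bytes_emitted=3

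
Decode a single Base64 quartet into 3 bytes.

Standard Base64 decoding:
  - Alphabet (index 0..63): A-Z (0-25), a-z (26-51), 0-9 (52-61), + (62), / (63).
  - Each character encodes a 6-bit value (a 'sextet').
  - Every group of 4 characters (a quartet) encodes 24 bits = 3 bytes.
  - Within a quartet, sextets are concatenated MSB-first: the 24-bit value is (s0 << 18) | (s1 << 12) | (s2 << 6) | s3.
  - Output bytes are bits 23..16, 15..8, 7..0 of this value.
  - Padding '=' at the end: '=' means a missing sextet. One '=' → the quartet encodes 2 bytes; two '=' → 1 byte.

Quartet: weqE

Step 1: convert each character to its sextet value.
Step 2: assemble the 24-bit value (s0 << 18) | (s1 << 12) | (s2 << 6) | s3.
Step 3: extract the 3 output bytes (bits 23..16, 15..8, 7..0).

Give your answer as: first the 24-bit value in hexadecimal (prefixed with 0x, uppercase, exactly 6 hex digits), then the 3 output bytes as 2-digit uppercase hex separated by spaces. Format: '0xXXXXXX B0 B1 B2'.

Answer: 0xC1EA84 C1 EA 84

Derivation:
Sextets: w=48, e=30, q=42, E=4
24-bit: (48<<18) | (30<<12) | (42<<6) | 4
      = 0xC00000 | 0x01E000 | 0x000A80 | 0x000004
      = 0xC1EA84
Bytes: (v>>16)&0xFF=C1, (v>>8)&0xFF=EA, v&0xFF=84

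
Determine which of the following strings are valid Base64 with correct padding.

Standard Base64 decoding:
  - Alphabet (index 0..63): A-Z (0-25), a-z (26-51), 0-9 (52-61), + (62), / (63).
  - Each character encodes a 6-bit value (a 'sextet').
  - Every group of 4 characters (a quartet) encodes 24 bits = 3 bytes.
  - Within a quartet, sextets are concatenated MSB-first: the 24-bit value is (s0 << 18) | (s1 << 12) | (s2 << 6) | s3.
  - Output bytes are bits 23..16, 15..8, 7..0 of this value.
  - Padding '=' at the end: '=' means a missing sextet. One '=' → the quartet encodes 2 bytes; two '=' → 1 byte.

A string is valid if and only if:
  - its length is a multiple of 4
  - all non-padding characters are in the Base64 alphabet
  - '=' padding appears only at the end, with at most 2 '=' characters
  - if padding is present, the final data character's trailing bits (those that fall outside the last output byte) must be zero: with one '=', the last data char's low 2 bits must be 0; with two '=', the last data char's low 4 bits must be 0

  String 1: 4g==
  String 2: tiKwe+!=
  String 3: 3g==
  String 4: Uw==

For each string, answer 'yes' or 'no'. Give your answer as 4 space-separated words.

Answer: yes no yes yes

Derivation:
String 1: '4g==' → valid
String 2: 'tiKwe+!=' → invalid (bad char(s): ['!'])
String 3: '3g==' → valid
String 4: 'Uw==' → valid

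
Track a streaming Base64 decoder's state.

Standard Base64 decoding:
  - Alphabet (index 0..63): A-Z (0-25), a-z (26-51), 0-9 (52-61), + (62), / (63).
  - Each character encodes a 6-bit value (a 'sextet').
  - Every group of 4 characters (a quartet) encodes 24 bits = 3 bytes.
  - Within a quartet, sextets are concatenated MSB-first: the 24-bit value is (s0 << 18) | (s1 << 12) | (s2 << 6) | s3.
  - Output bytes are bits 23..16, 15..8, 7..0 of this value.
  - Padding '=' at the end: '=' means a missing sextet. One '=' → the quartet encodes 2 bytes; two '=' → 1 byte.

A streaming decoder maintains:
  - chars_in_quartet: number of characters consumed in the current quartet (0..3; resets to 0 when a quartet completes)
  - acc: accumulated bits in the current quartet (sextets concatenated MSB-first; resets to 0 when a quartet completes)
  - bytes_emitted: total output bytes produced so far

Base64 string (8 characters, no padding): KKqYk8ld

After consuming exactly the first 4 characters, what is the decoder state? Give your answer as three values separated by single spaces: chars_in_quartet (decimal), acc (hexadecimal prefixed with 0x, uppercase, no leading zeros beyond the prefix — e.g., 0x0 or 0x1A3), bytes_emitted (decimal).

Answer: 0 0x0 3

Derivation:
After char 0 ('K'=10): chars_in_quartet=1 acc=0xA bytes_emitted=0
After char 1 ('K'=10): chars_in_quartet=2 acc=0x28A bytes_emitted=0
After char 2 ('q'=42): chars_in_quartet=3 acc=0xA2AA bytes_emitted=0
After char 3 ('Y'=24): chars_in_quartet=4 acc=0x28AA98 -> emit 28 AA 98, reset; bytes_emitted=3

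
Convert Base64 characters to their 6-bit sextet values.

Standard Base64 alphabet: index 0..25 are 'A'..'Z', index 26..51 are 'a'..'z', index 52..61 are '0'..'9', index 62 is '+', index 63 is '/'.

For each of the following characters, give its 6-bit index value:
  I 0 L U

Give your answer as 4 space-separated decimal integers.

'I': A..Z range, ord('I') − ord('A') = 8
'0': 0..9 range, 52 + ord('0') − ord('0') = 52
'L': A..Z range, ord('L') − ord('A') = 11
'U': A..Z range, ord('U') − ord('A') = 20

Answer: 8 52 11 20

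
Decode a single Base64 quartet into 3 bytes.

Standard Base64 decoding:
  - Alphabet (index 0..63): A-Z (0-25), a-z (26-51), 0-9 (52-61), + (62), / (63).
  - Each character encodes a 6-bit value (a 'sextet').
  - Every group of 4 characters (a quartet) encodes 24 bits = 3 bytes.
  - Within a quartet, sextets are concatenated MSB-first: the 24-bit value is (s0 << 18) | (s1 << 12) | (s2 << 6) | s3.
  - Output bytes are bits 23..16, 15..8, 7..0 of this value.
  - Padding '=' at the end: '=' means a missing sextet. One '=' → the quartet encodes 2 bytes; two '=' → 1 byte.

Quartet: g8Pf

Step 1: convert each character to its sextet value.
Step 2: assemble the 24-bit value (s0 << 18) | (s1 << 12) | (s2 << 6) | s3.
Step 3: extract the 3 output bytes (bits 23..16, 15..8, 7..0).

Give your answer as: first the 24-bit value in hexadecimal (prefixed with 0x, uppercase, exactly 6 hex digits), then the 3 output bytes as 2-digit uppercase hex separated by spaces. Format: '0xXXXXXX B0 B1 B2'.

Answer: 0x83C3DF 83 C3 DF

Derivation:
Sextets: g=32, 8=60, P=15, f=31
24-bit: (32<<18) | (60<<12) | (15<<6) | 31
      = 0x800000 | 0x03C000 | 0x0003C0 | 0x00001F
      = 0x83C3DF
Bytes: (v>>16)&0xFF=83, (v>>8)&0xFF=C3, v&0xFF=DF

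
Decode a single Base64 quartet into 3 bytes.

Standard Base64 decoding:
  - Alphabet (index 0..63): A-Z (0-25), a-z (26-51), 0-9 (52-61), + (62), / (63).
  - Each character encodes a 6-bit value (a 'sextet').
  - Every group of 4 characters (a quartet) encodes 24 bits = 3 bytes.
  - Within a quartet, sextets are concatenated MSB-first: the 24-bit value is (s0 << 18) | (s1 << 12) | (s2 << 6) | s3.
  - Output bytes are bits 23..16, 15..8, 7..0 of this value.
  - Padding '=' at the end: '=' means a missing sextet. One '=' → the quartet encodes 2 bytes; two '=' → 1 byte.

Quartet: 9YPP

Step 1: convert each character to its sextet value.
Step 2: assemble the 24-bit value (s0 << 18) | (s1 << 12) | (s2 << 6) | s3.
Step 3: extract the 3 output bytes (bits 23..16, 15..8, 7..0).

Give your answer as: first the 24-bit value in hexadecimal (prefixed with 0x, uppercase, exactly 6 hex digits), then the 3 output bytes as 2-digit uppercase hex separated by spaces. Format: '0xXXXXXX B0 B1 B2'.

Sextets: 9=61, Y=24, P=15, P=15
24-bit: (61<<18) | (24<<12) | (15<<6) | 15
      = 0xF40000 | 0x018000 | 0x0003C0 | 0x00000F
      = 0xF583CF
Bytes: (v>>16)&0xFF=F5, (v>>8)&0xFF=83, v&0xFF=CF

Answer: 0xF583CF F5 83 CF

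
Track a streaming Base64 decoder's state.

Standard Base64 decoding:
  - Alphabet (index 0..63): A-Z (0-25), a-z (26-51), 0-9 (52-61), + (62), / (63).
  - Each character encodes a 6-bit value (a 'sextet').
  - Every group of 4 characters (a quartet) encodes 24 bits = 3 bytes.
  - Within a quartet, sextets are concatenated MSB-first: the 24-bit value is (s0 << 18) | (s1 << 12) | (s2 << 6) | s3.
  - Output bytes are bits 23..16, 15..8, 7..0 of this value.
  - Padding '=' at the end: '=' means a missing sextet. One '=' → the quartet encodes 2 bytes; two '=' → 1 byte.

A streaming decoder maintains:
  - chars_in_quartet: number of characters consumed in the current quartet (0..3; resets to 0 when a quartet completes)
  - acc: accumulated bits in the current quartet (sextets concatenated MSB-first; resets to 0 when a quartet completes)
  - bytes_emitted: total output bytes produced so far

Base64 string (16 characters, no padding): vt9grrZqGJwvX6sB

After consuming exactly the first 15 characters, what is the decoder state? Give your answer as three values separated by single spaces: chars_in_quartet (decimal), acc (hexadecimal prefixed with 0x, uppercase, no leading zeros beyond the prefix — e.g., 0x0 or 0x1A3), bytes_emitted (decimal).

After char 0 ('v'=47): chars_in_quartet=1 acc=0x2F bytes_emitted=0
After char 1 ('t'=45): chars_in_quartet=2 acc=0xBED bytes_emitted=0
After char 2 ('9'=61): chars_in_quartet=3 acc=0x2FB7D bytes_emitted=0
After char 3 ('g'=32): chars_in_quartet=4 acc=0xBEDF60 -> emit BE DF 60, reset; bytes_emitted=3
After char 4 ('r'=43): chars_in_quartet=1 acc=0x2B bytes_emitted=3
After char 5 ('r'=43): chars_in_quartet=2 acc=0xAEB bytes_emitted=3
After char 6 ('Z'=25): chars_in_quartet=3 acc=0x2BAD9 bytes_emitted=3
After char 7 ('q'=42): chars_in_quartet=4 acc=0xAEB66A -> emit AE B6 6A, reset; bytes_emitted=6
After char 8 ('G'=6): chars_in_quartet=1 acc=0x6 bytes_emitted=6
After char 9 ('J'=9): chars_in_quartet=2 acc=0x189 bytes_emitted=6
After char 10 ('w'=48): chars_in_quartet=3 acc=0x6270 bytes_emitted=6
After char 11 ('v'=47): chars_in_quartet=4 acc=0x189C2F -> emit 18 9C 2F, reset; bytes_emitted=9
After char 12 ('X'=23): chars_in_quartet=1 acc=0x17 bytes_emitted=9
After char 13 ('6'=58): chars_in_quartet=2 acc=0x5FA bytes_emitted=9
After char 14 ('s'=44): chars_in_quartet=3 acc=0x17EAC bytes_emitted=9

Answer: 3 0x17EAC 9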